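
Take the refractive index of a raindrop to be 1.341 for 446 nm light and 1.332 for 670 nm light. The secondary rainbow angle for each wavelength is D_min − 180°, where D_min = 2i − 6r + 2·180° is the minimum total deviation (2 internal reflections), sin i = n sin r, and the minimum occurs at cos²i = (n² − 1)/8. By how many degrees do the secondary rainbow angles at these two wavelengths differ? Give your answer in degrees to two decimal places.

At 446 nm (n = 1.341): cos²i = 0.09979 → i = 71.586°, r = 45.034°, D_min = 232.966°, rainbow angle = 52.966°.
At 670 nm (n = 1.332): cos²i = 0.09678 → i = 71.875°, r = 45.520°, D_min = 230.628°, rainbow angle = 50.628°.
Angular width = |52.966° − 50.628°| = 2.337°.

2.34°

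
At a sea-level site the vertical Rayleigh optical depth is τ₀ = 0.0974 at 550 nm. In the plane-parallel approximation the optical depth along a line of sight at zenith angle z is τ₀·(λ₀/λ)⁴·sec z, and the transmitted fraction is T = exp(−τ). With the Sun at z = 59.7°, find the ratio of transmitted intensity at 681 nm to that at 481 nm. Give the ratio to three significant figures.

1.28

Airmass: sec 59.7° = 1.9821.
τ(681 nm) = 0.0974 × (550/681)⁴ × 1.9821 = 0.0974 × 0.4255 × 1.9821 = 0.0821.
τ(481 nm) = 0.0974 × (550/481)⁴ × 1.9821 = 0.0974 × 1.7095 × 1.9821 = 0.3300.
T(681)/T(481) = exp(τ_B − τ_A) = exp(0.2479) = 1.2813.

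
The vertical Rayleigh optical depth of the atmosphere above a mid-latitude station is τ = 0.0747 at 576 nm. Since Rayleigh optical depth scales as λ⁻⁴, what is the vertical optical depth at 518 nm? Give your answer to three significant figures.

0.114

τ(518 nm) = τ(576 nm) × (576/518)⁴ = 0.0747 × (1.1120)⁴ = 0.0747 × 1.5289 = 0.1142.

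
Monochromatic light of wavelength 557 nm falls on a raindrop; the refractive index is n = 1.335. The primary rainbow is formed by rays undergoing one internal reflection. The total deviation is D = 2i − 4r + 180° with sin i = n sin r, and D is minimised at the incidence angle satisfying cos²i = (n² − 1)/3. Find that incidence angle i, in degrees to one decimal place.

cos²i = (1.335² − 1)/3 = (1.78222 − 1)/3 = 0.26074.
cos i = 0.51063, so i = 59.294°.

59.3°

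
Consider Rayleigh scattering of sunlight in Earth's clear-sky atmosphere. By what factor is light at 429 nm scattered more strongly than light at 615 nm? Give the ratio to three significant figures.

4.22

Rayleigh scattering ∝ λ⁻⁴, so the ratio of coefficients is the inverse fourth power of the wavelength ratio.
σ(429)/σ(615) = (615/429)⁴ = (1.4336)⁴ = 4.223.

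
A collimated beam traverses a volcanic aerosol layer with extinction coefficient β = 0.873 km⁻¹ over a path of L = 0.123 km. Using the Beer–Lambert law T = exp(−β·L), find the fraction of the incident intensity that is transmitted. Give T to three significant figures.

0.898

τ = β·L = 0.873 × 0.123 = 0.1074.
T = exp(−0.1074) = 0.8982.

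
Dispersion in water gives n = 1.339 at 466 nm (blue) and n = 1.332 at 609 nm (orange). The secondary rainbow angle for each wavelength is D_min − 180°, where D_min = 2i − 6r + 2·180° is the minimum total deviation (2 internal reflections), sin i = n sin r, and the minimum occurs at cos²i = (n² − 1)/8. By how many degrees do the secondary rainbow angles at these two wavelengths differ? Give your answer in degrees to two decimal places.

1.82°

At 466 nm (n = 1.339): cos²i = 0.09912 → i = 71.650°, r = 45.141°, D_min = 232.451°, rainbow angle = 52.451°.
At 609 nm (n = 1.332): cos²i = 0.09678 → i = 71.875°, r = 45.520°, D_min = 230.628°, rainbow angle = 50.628°.
Angular width = |52.451° − 50.628°| = 1.823°.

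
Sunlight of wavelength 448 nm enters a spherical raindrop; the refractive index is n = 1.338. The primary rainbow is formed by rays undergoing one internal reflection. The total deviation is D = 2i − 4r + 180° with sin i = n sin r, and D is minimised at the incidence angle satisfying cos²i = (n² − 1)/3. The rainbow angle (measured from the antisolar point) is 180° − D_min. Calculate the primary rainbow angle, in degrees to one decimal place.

41.4°

cos²i = (1.79024 − 1)/3 = 0.26341; i = arccos(0.51324) = 59.120°.
sin r = sin 59.120°/1.338 = 0.64144; r = 39.899°.
D_min = 2·59.120° − 4·39.899° + 180° = 138.643°.
Rainbow angle = 180° − D_min = 41.357°.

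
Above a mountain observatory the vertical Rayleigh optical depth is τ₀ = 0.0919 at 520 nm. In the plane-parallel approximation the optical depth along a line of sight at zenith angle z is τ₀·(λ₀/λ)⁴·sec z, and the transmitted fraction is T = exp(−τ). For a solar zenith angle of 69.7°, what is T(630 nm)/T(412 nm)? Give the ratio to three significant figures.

Airmass: sec 69.7° = 2.8824.
τ(630 nm) = 0.0919 × (520/630)⁴ × 2.8824 = 0.0919 × 0.4641 × 2.8824 = 0.1229.
τ(412 nm) = 0.0919 × (520/412)⁴ × 2.8824 = 0.0919 × 2.5376 × 2.8824 = 0.6722.
T(630)/T(412) = exp(τ_B − τ_A) = exp(0.5492) = 1.7319.

1.73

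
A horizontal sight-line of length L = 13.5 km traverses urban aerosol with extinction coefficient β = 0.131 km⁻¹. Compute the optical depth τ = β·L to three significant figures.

τ = β·L = 0.131 × 13.5 = 1.7685.

1.77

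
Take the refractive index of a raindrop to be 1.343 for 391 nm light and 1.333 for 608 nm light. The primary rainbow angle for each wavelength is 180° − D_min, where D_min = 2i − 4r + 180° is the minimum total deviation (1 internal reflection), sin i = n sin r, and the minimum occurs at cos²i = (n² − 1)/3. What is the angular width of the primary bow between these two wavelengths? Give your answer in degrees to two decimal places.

1.43°

At 391 nm (n = 1.343): cos²i = 0.26788 → i = 58.830°, r = 39.577°, D_min = 139.354°, rainbow angle = 40.646°.
At 608 nm (n = 1.333): cos²i = 0.25896 → i = 59.410°, r = 40.225°, D_min = 137.922°, rainbow angle = 42.078°.
Angular width = |40.646° − 42.078°| = 1.432°.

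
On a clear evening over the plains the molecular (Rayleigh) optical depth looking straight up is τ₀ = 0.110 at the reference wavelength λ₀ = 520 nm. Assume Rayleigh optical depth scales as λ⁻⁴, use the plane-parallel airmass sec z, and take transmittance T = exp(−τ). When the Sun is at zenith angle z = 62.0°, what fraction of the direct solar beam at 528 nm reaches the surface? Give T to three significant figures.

sec 62.0° = 2.1301.
τ = 0.110 × (520/528)⁴ × 2.1301 = 0.110 × 0.9408 × 2.1301 = 0.2204.
T = exp(−0.2204) = 0.8022.

0.802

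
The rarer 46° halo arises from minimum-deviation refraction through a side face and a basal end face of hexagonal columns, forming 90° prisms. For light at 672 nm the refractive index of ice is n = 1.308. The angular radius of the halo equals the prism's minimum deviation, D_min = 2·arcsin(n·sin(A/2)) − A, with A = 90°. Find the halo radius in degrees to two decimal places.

n·sin(A/2) = 1.308 × sin 45° = 1.308 × 0.7071 = 0.9249.
D_min = 2·arcsin(0.9249) − 90° = 2 × 67.653° − 90° = 45.305°.

45.31°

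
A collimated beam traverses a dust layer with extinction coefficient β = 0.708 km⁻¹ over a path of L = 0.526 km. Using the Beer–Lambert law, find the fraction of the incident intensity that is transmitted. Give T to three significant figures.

τ = β·L = 0.708 × 0.526 = 0.3724.
T = exp(−0.3724) = 0.6891.

0.689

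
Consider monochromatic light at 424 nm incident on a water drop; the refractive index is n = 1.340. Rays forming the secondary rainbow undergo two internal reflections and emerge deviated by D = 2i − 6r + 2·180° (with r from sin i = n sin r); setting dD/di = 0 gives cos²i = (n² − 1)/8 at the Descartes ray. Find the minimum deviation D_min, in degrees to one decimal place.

cos²i = (1.79560 − 1)/8 = 0.09945; i = arccos(0.31536) = 71.618°.
sin r = sin 71.618°/1.340 = 0.70819; r = 45.088°.
D_min = 2·71.618° − 6·45.088° + 360° = 232.709°.

232.7°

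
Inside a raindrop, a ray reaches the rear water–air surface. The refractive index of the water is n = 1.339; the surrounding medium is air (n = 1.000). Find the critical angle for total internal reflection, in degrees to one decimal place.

sin θ_c = n_air / n = 1.000 / 1.339 = 0.7468.
θ_c = arcsin(0.7468) = 48.32°.

48.3°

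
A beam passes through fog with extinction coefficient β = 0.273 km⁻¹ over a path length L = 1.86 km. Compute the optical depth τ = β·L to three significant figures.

0.508

τ = β·L = 0.273 × 1.86 = 0.5078.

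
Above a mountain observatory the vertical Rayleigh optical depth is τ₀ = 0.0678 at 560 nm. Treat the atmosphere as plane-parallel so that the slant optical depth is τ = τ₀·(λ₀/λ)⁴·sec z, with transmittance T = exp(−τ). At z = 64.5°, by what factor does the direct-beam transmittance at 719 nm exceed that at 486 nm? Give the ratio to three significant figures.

1.25

Airmass: sec 64.5° = 2.3228.
τ(719 nm) = 0.0678 × (560/719)⁴ × 2.3228 = 0.0678 × 0.3680 × 2.3228 = 0.0580.
τ(486 nm) = 0.0678 × (560/486)⁴ × 2.3228 = 0.0678 × 1.7628 × 2.3228 = 0.2776.
T(719)/T(486) = exp(τ_B − τ_A) = exp(0.2197) = 1.2457.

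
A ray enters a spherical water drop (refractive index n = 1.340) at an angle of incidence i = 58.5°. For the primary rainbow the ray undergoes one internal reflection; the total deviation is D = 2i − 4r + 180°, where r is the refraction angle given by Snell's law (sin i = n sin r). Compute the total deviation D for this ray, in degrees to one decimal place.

sin r = sin 58.5° / 1.340 = 0.8526/1.340 = 0.6363; r = 39.52°.
D = 2·58.5° − 4·39.52° + 180° = 117.00° − 158.07° + 180° = 138.93°.

138.9°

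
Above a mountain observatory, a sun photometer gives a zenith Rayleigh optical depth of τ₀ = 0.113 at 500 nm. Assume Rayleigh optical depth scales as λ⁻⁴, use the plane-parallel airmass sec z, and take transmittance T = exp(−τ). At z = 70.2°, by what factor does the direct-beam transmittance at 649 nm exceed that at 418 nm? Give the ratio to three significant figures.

Airmass: sec 70.2° = 2.9521.
τ(649 nm) = 0.113 × (500/649)⁴ × 2.9521 = 0.113 × 0.3523 × 2.9521 = 0.1175.
τ(418 nm) = 0.113 × (500/418)⁴ × 2.9521 = 0.113 × 2.0473 × 2.9521 = 0.6830.
T(649)/T(418) = exp(τ_B − τ_A) = exp(0.5654) = 1.7602.

1.76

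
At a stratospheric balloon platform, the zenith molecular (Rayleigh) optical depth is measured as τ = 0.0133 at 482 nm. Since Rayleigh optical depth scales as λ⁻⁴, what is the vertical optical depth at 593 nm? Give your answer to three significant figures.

0.00581

τ(593 nm) = τ(482 nm) × (482/593)⁴ = 0.0133 × (0.8128)⁴ = 0.0133 × 0.4365 = 0.0058.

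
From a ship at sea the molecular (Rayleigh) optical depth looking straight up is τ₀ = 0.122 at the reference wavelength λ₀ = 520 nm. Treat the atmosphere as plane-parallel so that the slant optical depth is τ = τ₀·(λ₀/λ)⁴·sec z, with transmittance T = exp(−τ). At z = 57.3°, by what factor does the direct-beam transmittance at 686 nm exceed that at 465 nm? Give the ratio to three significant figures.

1.32

Airmass: sec 57.3° = 1.8510.
τ(686 nm) = 0.122 × (520/686)⁴ × 1.8510 = 0.122 × 0.3302 × 1.8510 = 0.0746.
τ(465 nm) = 0.122 × (520/465)⁴ × 1.8510 = 0.122 × 1.5639 × 1.8510 = 0.3532.
T(686)/T(465) = exp(τ_B − τ_A) = exp(0.2786) = 1.3213.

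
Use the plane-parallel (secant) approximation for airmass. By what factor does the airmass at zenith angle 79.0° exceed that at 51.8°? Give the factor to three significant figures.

3.24

X(79.0°)/X(51.8°) = sec 79.0° / sec 51.8° = cos 51.8° / cos 79.0° = 0.6184/0.1908 = 3.2410.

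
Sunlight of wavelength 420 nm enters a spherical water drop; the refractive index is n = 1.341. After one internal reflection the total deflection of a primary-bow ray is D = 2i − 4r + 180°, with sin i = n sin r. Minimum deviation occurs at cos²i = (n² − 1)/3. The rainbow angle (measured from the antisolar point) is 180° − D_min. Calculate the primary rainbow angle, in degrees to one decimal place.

40.9°

cos²i = (1.79828 − 1)/3 = 0.26609; i = arccos(0.51584) = 58.946°.
sin r = sin 58.946°/1.341 = 0.63884; r = 39.705°.
D_min = 2·58.946° − 4·39.705° + 180° = 139.071°.
Rainbow angle = 180° − D_min = 40.929°.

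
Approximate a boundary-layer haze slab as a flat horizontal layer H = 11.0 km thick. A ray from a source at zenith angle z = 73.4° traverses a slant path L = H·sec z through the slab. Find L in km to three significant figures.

sec z = 1/cos 73.4° = 3.5003.
L = 11.0 × 3.5003 = 38.503 km.

38.5 km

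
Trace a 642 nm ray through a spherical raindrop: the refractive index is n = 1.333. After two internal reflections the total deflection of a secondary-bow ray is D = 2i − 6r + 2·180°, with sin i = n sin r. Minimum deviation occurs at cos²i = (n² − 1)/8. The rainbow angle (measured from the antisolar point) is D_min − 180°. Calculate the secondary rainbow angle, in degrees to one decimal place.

50.9°

cos²i = (1.77689 − 1)/8 = 0.09711; i = arccos(0.31163) = 71.843°.
sin r = sin 71.843°/1.333 = 0.71283; r = 45.466°.
D_min = 2·71.843° − 6·45.466° + 360° = 230.891°.
Rainbow angle = D_min − 180° = 50.891°.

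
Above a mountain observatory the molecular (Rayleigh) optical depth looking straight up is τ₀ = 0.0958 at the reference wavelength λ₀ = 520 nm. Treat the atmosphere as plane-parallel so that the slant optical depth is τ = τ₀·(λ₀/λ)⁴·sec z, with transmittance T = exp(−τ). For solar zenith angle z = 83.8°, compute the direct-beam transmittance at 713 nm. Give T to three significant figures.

sec 83.8° = 9.2593.
τ = 0.0958 × (520/713)⁴ × 9.2593 = 0.0958 × 0.2829 × 9.2593 = 0.2510.
T = exp(−0.2510) = 0.7781.

0.778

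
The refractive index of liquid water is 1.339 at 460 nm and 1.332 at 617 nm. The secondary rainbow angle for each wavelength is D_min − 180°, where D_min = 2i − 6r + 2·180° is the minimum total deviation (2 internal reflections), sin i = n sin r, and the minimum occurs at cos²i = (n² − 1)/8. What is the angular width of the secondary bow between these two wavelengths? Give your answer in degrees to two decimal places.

At 460 nm (n = 1.339): cos²i = 0.09912 → i = 71.650°, r = 45.141°, D_min = 232.451°, rainbow angle = 52.451°.
At 617 nm (n = 1.332): cos²i = 0.09678 → i = 71.875°, r = 45.520°, D_min = 230.628°, rainbow angle = 50.628°.
Angular width = |52.451° − 50.628°| = 1.823°.

1.82°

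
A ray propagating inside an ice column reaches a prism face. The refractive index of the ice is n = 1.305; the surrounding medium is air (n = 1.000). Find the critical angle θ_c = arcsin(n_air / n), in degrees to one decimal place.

sin θ_c = n_air / n = 1.000 / 1.305 = 0.7663.
θ_c = arcsin(0.7663) = 50.02°.

50.0°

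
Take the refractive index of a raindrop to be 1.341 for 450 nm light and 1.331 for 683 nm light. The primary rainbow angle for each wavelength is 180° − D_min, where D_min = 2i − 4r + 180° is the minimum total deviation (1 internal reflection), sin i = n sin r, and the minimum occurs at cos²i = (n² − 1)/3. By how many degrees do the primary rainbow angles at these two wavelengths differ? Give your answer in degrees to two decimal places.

1.44°

At 450 nm (n = 1.341): cos²i = 0.26609 → i = 58.946°, r = 39.705°, D_min = 139.071°, rainbow angle = 40.929°.
At 683 nm (n = 1.331): cos²i = 0.25719 → i = 59.527°, r = 40.356°, D_min = 137.630°, rainbow angle = 42.370°.
Angular width = |40.929° − 42.370°| = 1.441°.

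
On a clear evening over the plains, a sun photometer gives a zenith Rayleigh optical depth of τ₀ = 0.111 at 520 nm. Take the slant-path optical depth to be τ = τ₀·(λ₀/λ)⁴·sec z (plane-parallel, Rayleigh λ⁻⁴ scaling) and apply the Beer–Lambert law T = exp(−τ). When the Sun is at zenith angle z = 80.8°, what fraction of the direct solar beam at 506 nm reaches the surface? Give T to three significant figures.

sec 80.8° = 6.2546.
τ = 0.111 × (520/506)⁴ × 6.2546 = 0.111 × 1.1154 × 6.2546 = 0.7743.
T = exp(−0.7743) = 0.4610.

0.461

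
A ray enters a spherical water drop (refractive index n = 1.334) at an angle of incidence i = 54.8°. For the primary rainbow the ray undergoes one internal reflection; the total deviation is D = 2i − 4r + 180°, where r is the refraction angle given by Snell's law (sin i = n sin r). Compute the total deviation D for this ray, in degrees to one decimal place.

sin r = sin 54.8° / 1.334 = 0.8171/1.334 = 0.6126; r = 37.77°.
D = 2·54.8° − 4·37.77° + 180° = 109.60° − 151.10° + 180° = 138.50°.

138.5°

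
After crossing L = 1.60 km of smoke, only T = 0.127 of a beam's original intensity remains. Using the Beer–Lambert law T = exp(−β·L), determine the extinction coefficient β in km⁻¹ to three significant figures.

Beer–Lambert: T = exp(−βL) ⇒ β = −ln(T)/L = −ln(0.127)/1.60 = 2.0636/1.60 = 1.29 km⁻¹.

1.29 km⁻¹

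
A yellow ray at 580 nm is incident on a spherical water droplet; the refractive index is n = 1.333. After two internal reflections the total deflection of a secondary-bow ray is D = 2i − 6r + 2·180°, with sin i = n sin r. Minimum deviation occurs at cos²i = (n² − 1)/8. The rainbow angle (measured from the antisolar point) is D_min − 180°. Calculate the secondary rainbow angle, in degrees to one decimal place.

50.9°

cos²i = (1.77689 − 1)/8 = 0.09711; i = arccos(0.31163) = 71.843°.
sin r = sin 71.843°/1.333 = 0.71283; r = 45.466°.
D_min = 2·71.843° − 6·45.466° + 360° = 230.891°.
Rainbow angle = D_min − 180° = 50.891°.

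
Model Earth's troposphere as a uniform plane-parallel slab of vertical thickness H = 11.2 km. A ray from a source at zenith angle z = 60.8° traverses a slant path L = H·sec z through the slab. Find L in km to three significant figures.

sec z = 1/cos 60.8° = 2.0498.
L = 11.2 × 2.0498 = 22.957 km.

23.0 km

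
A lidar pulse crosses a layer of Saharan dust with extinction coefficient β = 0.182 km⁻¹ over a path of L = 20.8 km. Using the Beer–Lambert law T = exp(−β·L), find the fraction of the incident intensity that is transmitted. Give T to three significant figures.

0.0227

τ = β·L = 0.182 × 20.8 = 3.7856.
T = exp(−3.7856) = 0.0227.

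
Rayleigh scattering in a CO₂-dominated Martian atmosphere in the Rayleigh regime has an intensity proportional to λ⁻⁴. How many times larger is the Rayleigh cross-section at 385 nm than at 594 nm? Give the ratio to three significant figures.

5.67

Rayleigh scattering ∝ λ⁻⁴, so the ratio of coefficients is the inverse fourth power of the wavelength ratio.
σ(385)/σ(594) = (594/385)⁴ = (1.5429)⁴ = 5.666.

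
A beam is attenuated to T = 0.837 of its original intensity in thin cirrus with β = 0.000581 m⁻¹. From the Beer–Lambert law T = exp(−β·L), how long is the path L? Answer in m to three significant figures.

Beer–Lambert: T = exp(−βL) ⇒ L = −ln(T)/β = −ln(0.837)/0.000581 = 0.1779/0.000581 = 306.2 m.

306 m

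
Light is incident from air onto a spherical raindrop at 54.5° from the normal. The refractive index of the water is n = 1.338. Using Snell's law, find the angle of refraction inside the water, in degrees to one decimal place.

Snell: sin θ_r = sin θ_i / n = sin 54.5° / 1.338 = 0.8141 / 1.338 = 0.6085.
θ_r = arcsin(0.6085) = 37.48°.

37.5°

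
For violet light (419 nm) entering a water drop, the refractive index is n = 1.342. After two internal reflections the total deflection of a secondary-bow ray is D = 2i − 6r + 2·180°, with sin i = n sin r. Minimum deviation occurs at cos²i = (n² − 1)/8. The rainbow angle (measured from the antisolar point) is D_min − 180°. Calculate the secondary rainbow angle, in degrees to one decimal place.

cos²i = (1.80096 − 1)/8 = 0.10012; i = arccos(0.31642) = 71.554°.
sin r = sin 71.554°/1.342 = 0.70687; r = 44.981°.
D_min = 2·71.554° − 6·44.981° + 360° = 233.222°.
Rainbow angle = D_min − 180° = 53.222°.

53.2°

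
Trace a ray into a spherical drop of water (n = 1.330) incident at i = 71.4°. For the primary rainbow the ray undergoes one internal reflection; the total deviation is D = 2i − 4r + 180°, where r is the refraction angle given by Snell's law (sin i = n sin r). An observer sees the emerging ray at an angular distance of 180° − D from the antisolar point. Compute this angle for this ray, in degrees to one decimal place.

sin r = sin 71.4° / 1.330 = 0.9478/1.330 = 0.7126; r = 45.45°.
D = 2·71.4° − 4·45.45° + 180° = 142.80° − 181.79° + 180° = 141.01°.
Angle from antisolar point = 180° − D = 38.99°.

39.0°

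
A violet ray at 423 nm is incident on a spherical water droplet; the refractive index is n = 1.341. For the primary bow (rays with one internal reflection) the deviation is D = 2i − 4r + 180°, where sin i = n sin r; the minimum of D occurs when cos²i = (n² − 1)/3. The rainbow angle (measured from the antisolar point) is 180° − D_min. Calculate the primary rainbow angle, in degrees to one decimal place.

40.9°

cos²i = (1.79828 − 1)/3 = 0.26609; i = arccos(0.51584) = 58.946°.
sin r = sin 58.946°/1.341 = 0.63884; r = 39.705°.
D_min = 2·58.946° − 4·39.705° + 180° = 139.071°.
Rainbow angle = 180° − D_min = 40.929°.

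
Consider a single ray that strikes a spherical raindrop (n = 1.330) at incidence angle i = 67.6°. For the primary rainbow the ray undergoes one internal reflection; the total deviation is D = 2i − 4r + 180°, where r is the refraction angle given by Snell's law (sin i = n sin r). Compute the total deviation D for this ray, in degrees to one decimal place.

139.0°

sin r = sin 67.6° / 1.330 = 0.9245/1.330 = 0.6951; r = 44.04°.
D = 2·67.6° − 4·44.04° + 180° = 135.20° − 176.16° + 180° = 139.04°.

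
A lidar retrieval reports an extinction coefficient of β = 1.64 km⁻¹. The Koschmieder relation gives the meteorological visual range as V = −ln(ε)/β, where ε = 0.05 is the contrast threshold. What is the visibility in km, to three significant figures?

V = −ln(0.05) / 1.64 = 2.996 / 1.64 = 1.8267 km.

1.83 km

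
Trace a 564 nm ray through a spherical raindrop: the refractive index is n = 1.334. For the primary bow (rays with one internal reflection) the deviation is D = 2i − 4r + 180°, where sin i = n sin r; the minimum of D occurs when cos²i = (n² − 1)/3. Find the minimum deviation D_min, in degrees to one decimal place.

138.1°

cos²i = (1.77956 − 1)/3 = 0.25985; i = arccos(0.50976) = 59.352°.
sin r = sin 59.352°/1.334 = 0.64492; r = 40.159°.
D_min = 2·59.352° − 4·40.159° + 180° = 138.067°.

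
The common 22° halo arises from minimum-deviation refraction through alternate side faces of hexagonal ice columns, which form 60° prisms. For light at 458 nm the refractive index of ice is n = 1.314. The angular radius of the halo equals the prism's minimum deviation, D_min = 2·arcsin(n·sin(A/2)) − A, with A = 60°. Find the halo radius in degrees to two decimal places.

22.14°

n·sin(A/2) = 1.314 × sin 30° = 1.314 × 0.5000 = 0.6570.
D_min = 2·arcsin(0.6570) − 60° = 2 × 41.071° − 60° = 22.143°.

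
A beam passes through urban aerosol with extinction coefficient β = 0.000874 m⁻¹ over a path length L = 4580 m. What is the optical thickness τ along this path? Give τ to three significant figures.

4.00

τ = β·L = 0.000874 × 4580 = 4.0029.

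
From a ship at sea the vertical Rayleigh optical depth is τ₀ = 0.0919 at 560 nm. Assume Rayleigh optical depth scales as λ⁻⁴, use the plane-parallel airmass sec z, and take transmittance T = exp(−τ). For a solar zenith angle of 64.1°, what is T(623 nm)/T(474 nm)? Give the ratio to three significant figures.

Airmass: sec 64.1° = 2.2894.
τ(623 nm) = 0.0919 × (560/623)⁴ × 2.2894 = 0.0919 × 0.6528 × 2.2894 = 0.1374.
τ(474 nm) = 0.0919 × (560/474)⁴ × 2.2894 = 0.0919 × 1.9482 × 2.2894 = 0.4099.
T(623)/T(474) = exp(τ_B − τ_A) = exp(0.2725) = 1.3133.

1.31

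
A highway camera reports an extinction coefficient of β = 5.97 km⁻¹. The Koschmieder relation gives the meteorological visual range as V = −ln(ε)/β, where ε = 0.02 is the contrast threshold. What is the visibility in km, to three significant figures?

0.655 km

V = −ln(0.02) / 5.97 = 3.912 / 5.97 = 0.6553 km.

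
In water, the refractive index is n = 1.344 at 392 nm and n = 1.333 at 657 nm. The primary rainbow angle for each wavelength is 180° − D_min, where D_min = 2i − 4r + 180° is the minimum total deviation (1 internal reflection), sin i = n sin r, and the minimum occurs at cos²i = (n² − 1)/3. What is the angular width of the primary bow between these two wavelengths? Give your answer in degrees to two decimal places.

1.57°

At 392 nm (n = 1.344): cos²i = 0.26878 → i = 58.772°, r = 39.512°, D_min = 139.495°, rainbow angle = 40.505°.
At 657 nm (n = 1.333): cos²i = 0.25896 → i = 59.410°, r = 40.225°, D_min = 137.922°, rainbow angle = 42.078°.
Angular width = |40.505° − 42.078°| = 1.573°.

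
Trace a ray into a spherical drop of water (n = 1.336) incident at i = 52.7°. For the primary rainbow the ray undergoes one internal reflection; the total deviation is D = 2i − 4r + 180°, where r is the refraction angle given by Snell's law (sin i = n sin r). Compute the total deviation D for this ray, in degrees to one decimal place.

139.2°

sin r = sin 52.7° / 1.336 = 0.7955/1.336 = 0.5954; r = 36.54°.
D = 2·52.7° − 4·36.54° + 180° = 105.40° − 146.17° + 180° = 139.23°.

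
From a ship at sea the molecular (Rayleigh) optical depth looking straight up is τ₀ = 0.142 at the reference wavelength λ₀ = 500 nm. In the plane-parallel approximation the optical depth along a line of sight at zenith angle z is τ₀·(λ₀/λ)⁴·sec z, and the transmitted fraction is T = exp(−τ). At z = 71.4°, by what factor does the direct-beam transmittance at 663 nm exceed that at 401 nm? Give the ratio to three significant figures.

Airmass: sec 71.4° = 3.1352.
τ(663 nm) = 0.142 × (500/663)⁴ × 3.1352 = 0.142 × 0.3235 × 3.1352 = 0.1440.
τ(401 nm) = 0.142 × (500/401)⁴ × 3.1352 = 0.142 × 2.4171 × 3.1352 = 1.0761.
T(663)/T(401) = exp(τ_B − τ_A) = exp(0.9321) = 2.5398.

2.54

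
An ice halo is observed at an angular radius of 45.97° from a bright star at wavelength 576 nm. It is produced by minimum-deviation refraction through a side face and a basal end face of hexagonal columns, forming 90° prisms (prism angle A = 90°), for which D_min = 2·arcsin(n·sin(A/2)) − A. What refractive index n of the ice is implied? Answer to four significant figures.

1.311

Rearranging: n = sin((D_min + A)/2) / sin(A/2).
(D_min + A)/2 = (45.97° + 90°)/2 = 67.985°.
n = sin 67.985° / sin 45° = 0.9271 / 0.7071 = 1.3111.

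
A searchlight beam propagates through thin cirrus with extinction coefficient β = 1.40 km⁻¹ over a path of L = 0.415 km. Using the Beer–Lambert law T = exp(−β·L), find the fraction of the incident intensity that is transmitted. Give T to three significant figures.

0.559

τ = β·L = 1.40 × 0.415 = 0.5810.
T = exp(−0.5810) = 0.5593.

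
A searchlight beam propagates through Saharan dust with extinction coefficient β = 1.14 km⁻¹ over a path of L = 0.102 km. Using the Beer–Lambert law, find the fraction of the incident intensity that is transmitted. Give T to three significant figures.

0.890

τ = β·L = 1.14 × 0.102 = 0.1163.
T = exp(−0.1163) = 0.8902.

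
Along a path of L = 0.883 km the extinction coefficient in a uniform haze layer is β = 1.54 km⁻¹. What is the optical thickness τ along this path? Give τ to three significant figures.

1.36

τ = β·L = 1.54 × 0.883 = 1.3598.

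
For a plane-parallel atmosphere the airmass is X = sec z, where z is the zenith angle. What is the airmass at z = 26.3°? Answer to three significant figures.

1.12

X = sec z = 1/cos 26.3° = 1/0.8965 = 1.1155.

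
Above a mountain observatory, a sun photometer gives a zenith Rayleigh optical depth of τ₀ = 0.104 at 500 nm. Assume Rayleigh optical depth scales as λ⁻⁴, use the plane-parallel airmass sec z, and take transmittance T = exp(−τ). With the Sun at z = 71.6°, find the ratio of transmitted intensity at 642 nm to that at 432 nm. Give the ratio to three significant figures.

1.60

Airmass: sec 71.6° = 3.1681.
τ(642 nm) = 0.104 × (500/642)⁴ × 3.1681 = 0.104 × 0.3679 × 3.1681 = 0.1212.
τ(432 nm) = 0.104 × (500/432)⁴ × 3.1681 = 0.104 × 1.7945 × 3.1681 = 0.5913.
T(642)/T(432) = exp(τ_B − τ_A) = exp(0.4700) = 1.6001.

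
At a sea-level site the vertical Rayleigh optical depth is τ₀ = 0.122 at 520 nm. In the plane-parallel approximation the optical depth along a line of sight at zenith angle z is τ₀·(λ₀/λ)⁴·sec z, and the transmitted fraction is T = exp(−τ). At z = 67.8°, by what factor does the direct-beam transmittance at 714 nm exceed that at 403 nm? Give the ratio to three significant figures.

2.23

Airmass: sec 67.8° = 2.6466.
τ(714 nm) = 0.122 × (520/714)⁴ × 2.6466 = 0.122 × 0.2813 × 2.6466 = 0.0908.
τ(403 nm) = 0.122 × (520/403)⁴ × 2.6466 = 0.122 × 2.7720 × 2.6466 = 0.8950.
T(714)/T(403) = exp(τ_B − τ_A) = exp(0.8042) = 2.2349.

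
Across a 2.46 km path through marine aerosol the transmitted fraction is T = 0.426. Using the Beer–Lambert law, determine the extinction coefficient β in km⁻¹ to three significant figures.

Beer–Lambert: T = exp(−βL) ⇒ β = −ln(T)/L = −ln(0.426)/2.46 = 0.8533/2.46 = 0.3469 km⁻¹.

0.347 km⁻¹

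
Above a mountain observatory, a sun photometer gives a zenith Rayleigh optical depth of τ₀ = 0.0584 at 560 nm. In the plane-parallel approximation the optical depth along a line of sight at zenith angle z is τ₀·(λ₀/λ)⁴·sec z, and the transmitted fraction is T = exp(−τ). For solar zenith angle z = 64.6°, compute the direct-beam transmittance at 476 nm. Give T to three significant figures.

sec 64.6° = 2.3314.
τ = 0.0584 × (560/476)⁴ × 2.3314 = 0.0584 × 1.9157 × 2.3314 = 0.2608.
T = exp(−0.2608) = 0.7704.

0.770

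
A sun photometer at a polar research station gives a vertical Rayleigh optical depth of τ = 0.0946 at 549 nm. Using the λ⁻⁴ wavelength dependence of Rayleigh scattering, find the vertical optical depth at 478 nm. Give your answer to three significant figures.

0.165

τ(478 nm) = τ(549 nm) × (549/478)⁴ = 0.0946 × (1.1485)⁴ = 0.0946 × 1.7401 = 0.1646.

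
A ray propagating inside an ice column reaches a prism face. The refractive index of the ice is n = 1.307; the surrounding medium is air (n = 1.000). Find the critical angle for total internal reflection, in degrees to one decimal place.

sin θ_c = n_air / n = 1.000 / 1.307 = 0.7651.
θ_c = arcsin(0.7651) = 49.92°.

49.9°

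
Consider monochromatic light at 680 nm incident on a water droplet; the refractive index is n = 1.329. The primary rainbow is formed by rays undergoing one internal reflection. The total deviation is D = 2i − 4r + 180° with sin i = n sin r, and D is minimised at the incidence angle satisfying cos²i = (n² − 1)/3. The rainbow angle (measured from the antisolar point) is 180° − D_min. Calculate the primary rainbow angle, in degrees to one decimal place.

42.7°

cos²i = (1.76624 − 1)/3 = 0.25541; i = arccos(0.50538) = 59.643°.
sin r = sin 59.643°/1.329 = 0.64928; r = 40.487°.
D_min = 2·59.643° − 4·40.487° + 180° = 137.337°.
Rainbow angle = 180° − D_min = 42.663°.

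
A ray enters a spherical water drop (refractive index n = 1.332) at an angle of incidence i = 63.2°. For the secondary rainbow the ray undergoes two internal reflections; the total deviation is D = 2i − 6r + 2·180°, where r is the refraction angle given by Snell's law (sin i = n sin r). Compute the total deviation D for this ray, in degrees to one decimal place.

sin r = sin 63.2° / 1.332 = 0.8926/1.332 = 0.6701; r = 42.08°.
D = 2·63.2° − 6·42.08° + 2·180° = 126.40° − 252.45° + 360° = 233.95°.

233.9°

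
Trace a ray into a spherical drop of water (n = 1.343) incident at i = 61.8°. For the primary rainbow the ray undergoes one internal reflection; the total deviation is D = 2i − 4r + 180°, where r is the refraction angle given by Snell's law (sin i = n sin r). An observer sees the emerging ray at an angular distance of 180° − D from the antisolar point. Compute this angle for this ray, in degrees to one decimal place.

40.4°

sin r = sin 61.8° / 1.343 = 0.8813/1.343 = 0.6562; r = 41.01°.
D = 2·61.8° − 4·41.01° + 180° = 123.60° − 164.05° + 180° = 139.55°.
Angle from antisolar point = 180° − D = 40.45°.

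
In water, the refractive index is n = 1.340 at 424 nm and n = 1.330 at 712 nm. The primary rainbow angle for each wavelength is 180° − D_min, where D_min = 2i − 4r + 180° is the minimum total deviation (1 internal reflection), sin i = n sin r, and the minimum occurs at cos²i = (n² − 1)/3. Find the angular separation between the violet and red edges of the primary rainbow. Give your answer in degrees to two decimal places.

At 424 nm (n = 1.340): cos²i = 0.26520 → i = 59.004°, r = 39.770°, D_min = 138.929°, rainbow angle = 41.071°.
At 712 nm (n = 1.330): cos²i = 0.25630 → i = 59.585°, r = 40.422°, D_min = 137.484°, rainbow angle = 42.516°.
Angular width = |41.071° − 42.516°| = 1.445°.

1.45°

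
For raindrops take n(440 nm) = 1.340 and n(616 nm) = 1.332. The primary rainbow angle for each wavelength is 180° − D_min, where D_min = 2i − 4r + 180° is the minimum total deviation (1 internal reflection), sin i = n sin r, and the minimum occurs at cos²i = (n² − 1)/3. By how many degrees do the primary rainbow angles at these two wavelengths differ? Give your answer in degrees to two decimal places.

At 440 nm (n = 1.340): cos²i = 0.26520 → i = 59.004°, r = 39.770°, D_min = 138.929°, rainbow angle = 41.071°.
At 616 nm (n = 1.332): cos²i = 0.25807 → i = 59.469°, r = 40.290°, D_min = 137.776°, rainbow angle = 42.224°.
Angular width = |41.071° − 42.224°| = 1.153°.

1.15°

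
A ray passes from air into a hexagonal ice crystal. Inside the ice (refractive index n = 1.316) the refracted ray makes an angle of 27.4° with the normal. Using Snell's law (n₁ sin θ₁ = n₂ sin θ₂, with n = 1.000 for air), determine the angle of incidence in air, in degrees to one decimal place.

37.3°

Snell: sin θ_i = n · sin θ_r = 1.316 × sin 27.4° = 1.316 × 0.4602 = 0.6056.
θ_i = arcsin(0.6056) = 37.27°.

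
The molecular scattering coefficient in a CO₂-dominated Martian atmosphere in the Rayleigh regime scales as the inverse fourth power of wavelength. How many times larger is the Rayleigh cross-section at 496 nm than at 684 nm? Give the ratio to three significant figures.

3.62

Rayleigh scattering ∝ λ⁻⁴, so the ratio of coefficients is the inverse fourth power of the wavelength ratio.
σ(496)/σ(684) = (684/496)⁴ = (1.3790)⁴ = 3.617.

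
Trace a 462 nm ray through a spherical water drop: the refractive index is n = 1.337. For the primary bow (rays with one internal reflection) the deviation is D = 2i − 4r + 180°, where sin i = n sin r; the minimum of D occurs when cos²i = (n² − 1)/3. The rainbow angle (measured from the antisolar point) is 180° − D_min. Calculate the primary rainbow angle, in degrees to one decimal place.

cos²i = (1.78757 − 1)/3 = 0.26252; i = arccos(0.51237) = 59.178°.
sin r = sin 59.178°/1.337 = 0.64231; r = 39.964°.
D_min = 2·59.178° − 4·39.964° + 180° = 138.500°.
Rainbow angle = 180° − D_min = 41.500°.

41.5°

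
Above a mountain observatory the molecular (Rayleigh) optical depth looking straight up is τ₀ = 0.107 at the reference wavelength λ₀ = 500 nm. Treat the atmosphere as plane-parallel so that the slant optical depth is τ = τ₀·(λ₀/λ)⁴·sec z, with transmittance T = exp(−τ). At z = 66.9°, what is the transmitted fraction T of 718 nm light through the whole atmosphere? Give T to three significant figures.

0.938

sec 66.9° = 2.5488.
τ = 0.107 × (500/718)⁴ × 2.5488 = 0.107 × 0.2352 × 2.5488 = 0.0641.
T = exp(−0.0641) = 0.9379.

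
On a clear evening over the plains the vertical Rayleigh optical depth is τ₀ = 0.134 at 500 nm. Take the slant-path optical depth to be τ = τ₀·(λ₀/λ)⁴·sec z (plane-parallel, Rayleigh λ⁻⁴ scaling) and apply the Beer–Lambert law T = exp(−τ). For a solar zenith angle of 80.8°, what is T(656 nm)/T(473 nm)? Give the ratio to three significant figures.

2.15

Airmass: sec 80.8° = 6.2546.
τ(656 nm) = 0.134 × (500/656)⁴ × 6.2546 = 0.134 × 0.3375 × 6.2546 = 0.2829.
τ(473 nm) = 0.134 × (500/473)⁴ × 6.2546 = 0.134 × 1.2486 × 6.2546 = 1.0465.
T(656)/T(473) = exp(τ_B − τ_A) = exp(0.7636) = 2.1461.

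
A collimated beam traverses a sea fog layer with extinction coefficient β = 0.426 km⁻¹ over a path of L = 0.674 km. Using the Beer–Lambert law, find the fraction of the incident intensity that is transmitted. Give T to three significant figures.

0.750

τ = β·L = 0.426 × 0.674 = 0.2871.
T = exp(−0.2871) = 0.7504.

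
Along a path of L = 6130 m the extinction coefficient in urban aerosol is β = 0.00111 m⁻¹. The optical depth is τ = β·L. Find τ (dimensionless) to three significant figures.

τ = β·L = 0.00111 × 6130 = 6.8043.

6.80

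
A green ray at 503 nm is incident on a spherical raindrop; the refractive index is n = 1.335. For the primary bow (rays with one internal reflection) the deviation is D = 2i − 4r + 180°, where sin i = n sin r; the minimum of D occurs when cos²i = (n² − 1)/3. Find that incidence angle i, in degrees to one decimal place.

59.3°

cos²i = (1.335² − 1)/3 = (1.78222 − 1)/3 = 0.26074.
cos i = 0.51063, so i = 59.294°.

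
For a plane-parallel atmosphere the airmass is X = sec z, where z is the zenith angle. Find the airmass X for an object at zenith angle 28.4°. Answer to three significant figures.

1.14

X = sec z = 1/cos 28.4° = 1/0.8796 = 1.1368.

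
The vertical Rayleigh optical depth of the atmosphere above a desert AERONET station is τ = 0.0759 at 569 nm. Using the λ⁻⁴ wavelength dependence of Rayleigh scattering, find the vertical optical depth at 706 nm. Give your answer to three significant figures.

τ(706 nm) = τ(569 nm) × (569/706)⁴ = 0.0759 × (0.8059)⁴ = 0.0759 × 0.4219 = 0.0320.

0.0320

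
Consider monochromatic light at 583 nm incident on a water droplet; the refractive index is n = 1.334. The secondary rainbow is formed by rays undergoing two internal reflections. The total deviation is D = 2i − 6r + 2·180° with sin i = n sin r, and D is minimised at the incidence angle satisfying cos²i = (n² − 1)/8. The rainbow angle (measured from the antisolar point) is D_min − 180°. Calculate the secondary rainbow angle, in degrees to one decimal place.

cos²i = (1.77956 − 1)/8 = 0.09744; i = arccos(0.31216) = 71.810°.
sin r = sin 71.810°/1.334 = 0.71217; r = 45.411°.
D_min = 2·71.810° − 6·45.411° + 360° = 231.153°.
Rainbow angle = D_min − 180° = 51.153°.

51.2°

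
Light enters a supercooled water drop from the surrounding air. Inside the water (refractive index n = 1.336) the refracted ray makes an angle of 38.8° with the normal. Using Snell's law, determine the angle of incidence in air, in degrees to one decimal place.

56.8°

Snell: sin θ_i = n · sin θ_r = 1.336 × sin 38.8° = 1.336 × 0.6266 = 0.8371.
θ_i = arcsin(0.8371) = 56.84°.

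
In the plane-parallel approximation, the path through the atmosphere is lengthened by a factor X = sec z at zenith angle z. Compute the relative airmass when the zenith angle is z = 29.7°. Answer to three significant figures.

1.15

X = sec z = 1/cos 29.7° = 1/0.8686 = 1.1512.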